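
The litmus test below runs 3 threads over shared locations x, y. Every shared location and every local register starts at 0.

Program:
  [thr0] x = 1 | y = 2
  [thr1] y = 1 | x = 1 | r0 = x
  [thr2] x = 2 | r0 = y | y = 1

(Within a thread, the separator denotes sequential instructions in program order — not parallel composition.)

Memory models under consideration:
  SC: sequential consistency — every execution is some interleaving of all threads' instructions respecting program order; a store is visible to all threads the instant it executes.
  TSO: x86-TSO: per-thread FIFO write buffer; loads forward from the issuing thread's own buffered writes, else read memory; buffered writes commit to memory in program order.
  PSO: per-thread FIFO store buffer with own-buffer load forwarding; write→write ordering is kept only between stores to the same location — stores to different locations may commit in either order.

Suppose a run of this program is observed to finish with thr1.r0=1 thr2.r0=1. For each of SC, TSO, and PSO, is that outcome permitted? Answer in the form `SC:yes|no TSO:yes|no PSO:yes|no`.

outcome vector order: (thr1.r0,thr2.r0)
SC: 5 outcomes — {1/0, 1/1, 1/2, 2/1, 2/2}
TSO: 6 outcomes — {1/0, 1/1, 1/2, 2/0, 2/1, 2/2}
PSO: 6 outcomes — {1/0, 1/1, 1/2, 2/0, 2/1, 2/2}
target 1/1 ∈ {SC,TSO,PSO}

SC:yes TSO:yes PSO:yes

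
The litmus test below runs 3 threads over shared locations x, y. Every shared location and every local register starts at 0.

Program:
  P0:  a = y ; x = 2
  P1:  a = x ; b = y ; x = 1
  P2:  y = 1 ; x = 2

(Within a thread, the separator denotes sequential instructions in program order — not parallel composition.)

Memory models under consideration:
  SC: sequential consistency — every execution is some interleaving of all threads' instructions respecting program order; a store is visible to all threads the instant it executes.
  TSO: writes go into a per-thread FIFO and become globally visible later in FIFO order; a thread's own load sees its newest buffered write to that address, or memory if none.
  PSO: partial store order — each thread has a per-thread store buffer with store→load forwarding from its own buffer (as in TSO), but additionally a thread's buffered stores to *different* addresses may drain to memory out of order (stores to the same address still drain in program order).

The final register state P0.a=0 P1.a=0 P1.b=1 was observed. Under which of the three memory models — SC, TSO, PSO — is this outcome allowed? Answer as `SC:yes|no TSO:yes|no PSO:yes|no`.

outcome vector order: (P0.a,P1.a,P1.b)
[SC] allowed = {(0,0,0), (0,0,1), (0,2,0), (0,2,1), (1,0,0), (1,0,1), (1,2,1)}
[TSO] allowed = {(0,0,0), (0,0,1), (0,2,0), (0,2,1), (1,0,0), (1,0,1), (1,2,1)}
[PSO] allowed = {(0,0,0), (0,0,1), (0,2,0), (0,2,1), (1,0,0), (1,0,1), (1,2,0), (1,2,1)}
target (0,0,1) ∈ {SC,TSO,PSO}

SC:yes TSO:yes PSO:yes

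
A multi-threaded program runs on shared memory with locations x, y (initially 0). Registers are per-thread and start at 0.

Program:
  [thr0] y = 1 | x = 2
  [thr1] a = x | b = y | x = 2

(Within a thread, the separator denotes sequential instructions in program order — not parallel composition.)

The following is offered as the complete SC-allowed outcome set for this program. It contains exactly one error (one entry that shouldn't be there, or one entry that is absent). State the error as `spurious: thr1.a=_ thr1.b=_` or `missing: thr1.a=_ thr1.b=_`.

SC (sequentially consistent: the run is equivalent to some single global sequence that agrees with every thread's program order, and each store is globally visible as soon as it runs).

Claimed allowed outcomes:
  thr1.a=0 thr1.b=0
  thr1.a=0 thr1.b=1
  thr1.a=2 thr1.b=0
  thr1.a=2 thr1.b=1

spurious: thr1.a=2 thr1.b=0

outcome vector order: (thr1.a,thr1.b)
SC (3): <0 0>, <0 1>, <2 1>
claimed∖SC = {<2 0>}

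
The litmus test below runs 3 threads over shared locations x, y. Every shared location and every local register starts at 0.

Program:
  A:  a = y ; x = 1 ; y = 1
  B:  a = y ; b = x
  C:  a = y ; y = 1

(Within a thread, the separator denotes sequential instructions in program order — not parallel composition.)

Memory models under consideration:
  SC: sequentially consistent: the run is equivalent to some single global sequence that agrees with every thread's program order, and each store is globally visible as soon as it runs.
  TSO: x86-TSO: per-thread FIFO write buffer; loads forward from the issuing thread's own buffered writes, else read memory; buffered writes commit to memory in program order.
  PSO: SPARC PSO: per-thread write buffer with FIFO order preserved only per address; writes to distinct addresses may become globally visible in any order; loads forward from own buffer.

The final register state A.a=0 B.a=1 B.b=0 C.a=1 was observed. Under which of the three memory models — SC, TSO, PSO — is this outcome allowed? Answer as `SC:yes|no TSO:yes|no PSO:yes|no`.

SC:no TSO:no PSO:yes

outcome vector order: (A.a,B.a,B.b,C.a)
SC: 11 outcomes — {0000 0001 0010 0011 0100 0110 0111 1000 1010 1100 1110}
TSO: 11 outcomes — {0000 0001 0010 0011 0100 0110 0111 1000 1010 1100 1110}
PSO: 12 outcomes — {0000 0001 0010 0011 0100 0101 0110 0111 1000 1010 1100 1110}
target 0101 ∈ {PSO}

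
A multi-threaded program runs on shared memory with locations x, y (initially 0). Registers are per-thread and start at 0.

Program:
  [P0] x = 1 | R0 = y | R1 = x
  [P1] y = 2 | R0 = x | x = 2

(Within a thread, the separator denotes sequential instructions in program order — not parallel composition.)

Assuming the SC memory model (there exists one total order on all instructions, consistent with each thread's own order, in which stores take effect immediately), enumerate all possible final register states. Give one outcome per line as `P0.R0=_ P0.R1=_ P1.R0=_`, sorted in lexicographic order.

outcome vector order: (P0.R0,P0.R1,P1.R0)
|SC outcomes| = 6

P0.R0=0 P0.R1=1 P1.R0=1
P0.R0=0 P0.R1=2 P1.R0=1
P0.R0=2 P0.R1=1 P1.R0=0
P0.R0=2 P0.R1=1 P1.R0=1
P0.R0=2 P0.R1=2 P1.R0=0
P0.R0=2 P0.R1=2 P1.R0=1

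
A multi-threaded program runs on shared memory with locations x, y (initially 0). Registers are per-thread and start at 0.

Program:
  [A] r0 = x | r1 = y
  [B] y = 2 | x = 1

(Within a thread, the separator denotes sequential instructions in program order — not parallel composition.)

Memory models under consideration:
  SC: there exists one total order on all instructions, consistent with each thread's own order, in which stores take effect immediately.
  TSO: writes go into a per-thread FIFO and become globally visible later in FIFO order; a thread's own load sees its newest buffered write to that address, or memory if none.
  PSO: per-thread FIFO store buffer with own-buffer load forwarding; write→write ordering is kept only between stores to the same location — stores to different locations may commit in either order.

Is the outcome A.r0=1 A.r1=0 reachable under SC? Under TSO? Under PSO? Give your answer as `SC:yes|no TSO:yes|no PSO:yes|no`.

outcome vector order: (A.r0,A.r1)
under SC → 00; 02; 12
under TSO → 00; 02; 12
under PSO → 00; 02; 10; 12
target 10 ∈ {PSO}

SC:no TSO:no PSO:yes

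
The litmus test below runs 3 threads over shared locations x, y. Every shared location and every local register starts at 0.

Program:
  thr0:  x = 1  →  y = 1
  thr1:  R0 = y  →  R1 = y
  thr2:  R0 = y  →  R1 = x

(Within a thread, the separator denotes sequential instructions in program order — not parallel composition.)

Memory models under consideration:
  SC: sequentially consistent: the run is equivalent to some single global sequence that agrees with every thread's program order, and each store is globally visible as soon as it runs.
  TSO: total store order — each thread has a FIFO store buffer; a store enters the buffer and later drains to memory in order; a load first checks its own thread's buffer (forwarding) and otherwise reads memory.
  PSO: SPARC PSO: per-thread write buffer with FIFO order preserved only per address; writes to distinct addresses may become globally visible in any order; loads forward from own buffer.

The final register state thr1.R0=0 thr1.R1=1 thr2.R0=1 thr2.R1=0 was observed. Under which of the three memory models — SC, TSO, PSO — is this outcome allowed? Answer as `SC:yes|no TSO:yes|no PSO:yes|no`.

SC:no TSO:no PSO:yes

outcome vector order: (thr1.R0,thr1.R1,thr2.R0,thr2.R1)
under SC → 0000, 0001, 0011, 0100, 0101, 0111, 1100, 1101, 1111
under TSO → 0000, 0001, 0011, 0100, 0101, 0111, 1100, 1101, 1111
under PSO → 0000, 0001, 0010, 0011, 0100, 0101, 0110, 0111, 1100, 1101, 1110, 1111
target 0110 ∈ {PSO}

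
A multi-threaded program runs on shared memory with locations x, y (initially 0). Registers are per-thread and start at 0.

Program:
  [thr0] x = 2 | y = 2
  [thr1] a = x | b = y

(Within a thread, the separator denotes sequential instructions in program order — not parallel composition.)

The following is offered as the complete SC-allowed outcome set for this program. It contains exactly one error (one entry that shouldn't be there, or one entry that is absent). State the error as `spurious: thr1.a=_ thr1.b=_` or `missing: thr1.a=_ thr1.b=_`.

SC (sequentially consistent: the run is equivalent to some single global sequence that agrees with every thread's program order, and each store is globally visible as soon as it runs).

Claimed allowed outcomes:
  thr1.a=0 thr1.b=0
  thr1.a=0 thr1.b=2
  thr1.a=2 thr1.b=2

missing: thr1.a=2 thr1.b=0

outcome vector order: (thr1.a,thr1.b)
SC: 4 outcomes — {(0,0); (0,2); (2,0); (2,2)}
SC∖claimed = {(2,0)}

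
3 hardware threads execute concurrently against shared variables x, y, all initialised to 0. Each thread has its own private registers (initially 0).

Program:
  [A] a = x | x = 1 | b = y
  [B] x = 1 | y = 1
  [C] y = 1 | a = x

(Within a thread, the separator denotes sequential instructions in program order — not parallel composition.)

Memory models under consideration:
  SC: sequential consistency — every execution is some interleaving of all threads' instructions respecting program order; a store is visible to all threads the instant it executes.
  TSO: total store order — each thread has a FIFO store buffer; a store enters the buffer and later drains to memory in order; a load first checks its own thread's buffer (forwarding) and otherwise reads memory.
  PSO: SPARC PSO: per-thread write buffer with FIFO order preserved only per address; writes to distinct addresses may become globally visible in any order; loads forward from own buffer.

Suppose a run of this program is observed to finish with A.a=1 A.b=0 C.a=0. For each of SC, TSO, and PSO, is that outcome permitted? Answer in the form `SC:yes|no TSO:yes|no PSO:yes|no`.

SC:no TSO:yes PSO:yes

outcome vector order: (A.a,A.b,C.a)
SC: 6 outcomes — {001 010 011 101 110 111}
TSO: 8 outcomes — {000 001 010 011 100 101 110 111}
PSO: 8 outcomes — {000 001 010 011 100 101 110 111}
target 100 ∈ {TSO,PSO}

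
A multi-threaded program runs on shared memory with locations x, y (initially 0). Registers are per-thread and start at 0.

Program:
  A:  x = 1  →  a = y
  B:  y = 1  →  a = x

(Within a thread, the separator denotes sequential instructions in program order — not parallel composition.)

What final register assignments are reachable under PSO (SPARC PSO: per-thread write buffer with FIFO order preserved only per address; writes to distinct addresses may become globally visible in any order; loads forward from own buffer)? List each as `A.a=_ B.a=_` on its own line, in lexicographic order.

A.a=0 B.a=0
A.a=0 B.a=1
A.a=1 B.a=0
A.a=1 B.a=1

outcome vector order: (A.a,B.a)
|PSO outcomes| = 4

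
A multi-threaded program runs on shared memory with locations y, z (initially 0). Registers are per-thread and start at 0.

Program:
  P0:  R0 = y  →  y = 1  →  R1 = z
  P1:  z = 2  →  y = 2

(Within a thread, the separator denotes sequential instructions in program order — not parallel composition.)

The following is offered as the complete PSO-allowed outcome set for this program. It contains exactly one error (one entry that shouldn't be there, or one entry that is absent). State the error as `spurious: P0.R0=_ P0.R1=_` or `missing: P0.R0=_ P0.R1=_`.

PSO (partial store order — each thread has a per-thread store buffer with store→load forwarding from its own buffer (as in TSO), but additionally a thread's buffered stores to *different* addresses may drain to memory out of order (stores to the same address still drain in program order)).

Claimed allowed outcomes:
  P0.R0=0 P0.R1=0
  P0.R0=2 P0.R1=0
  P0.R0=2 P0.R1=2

outcome vector order: (P0.R0,P0.R1)
[PSO] allowed = {0/0, 0/2, 2/0, 2/2}
PSO∖claimed = {0/2}

missing: P0.R0=0 P0.R1=2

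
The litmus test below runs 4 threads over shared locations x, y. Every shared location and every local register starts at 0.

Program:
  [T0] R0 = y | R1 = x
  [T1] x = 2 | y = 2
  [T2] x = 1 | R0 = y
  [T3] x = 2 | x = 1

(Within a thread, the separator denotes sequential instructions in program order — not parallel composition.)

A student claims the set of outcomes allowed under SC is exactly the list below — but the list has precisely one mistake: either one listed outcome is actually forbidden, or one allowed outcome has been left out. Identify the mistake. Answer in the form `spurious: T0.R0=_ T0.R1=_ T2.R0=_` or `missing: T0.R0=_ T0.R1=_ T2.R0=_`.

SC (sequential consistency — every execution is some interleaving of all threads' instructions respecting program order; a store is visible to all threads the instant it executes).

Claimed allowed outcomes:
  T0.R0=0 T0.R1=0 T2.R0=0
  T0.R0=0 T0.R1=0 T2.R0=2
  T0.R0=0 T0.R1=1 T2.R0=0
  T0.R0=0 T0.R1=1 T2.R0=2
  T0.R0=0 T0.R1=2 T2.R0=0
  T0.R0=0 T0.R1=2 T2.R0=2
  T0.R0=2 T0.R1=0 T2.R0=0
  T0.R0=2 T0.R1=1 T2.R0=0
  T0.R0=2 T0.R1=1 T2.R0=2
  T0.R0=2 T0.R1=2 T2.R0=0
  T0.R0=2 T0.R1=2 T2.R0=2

spurious: T0.R0=2 T0.R1=0 T2.R0=0

outcome vector order: (T0.R0,T0.R1,T2.R0)
SC: 10 outcomes — {(0,0,0); (0,0,2); (0,1,0); (0,1,2); (0,2,0); (0,2,2); (2,1,0); (2,1,2); (2,2,0); (2,2,2)}
claimed∖SC = {(2,0,0)}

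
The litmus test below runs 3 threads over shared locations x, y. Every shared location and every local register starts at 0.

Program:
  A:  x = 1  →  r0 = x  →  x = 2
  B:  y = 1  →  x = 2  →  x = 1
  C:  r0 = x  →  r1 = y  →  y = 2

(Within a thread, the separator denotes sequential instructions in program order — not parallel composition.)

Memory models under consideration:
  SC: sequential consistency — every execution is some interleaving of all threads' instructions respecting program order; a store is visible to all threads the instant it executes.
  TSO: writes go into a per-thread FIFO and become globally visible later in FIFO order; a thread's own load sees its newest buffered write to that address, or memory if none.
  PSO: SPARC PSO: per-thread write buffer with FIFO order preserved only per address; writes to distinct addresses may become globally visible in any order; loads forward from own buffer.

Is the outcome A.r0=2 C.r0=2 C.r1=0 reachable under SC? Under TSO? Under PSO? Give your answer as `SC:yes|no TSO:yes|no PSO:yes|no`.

SC:no TSO:no PSO:yes

outcome vector order: (A.r0,C.r0,C.r1)
SC: 11 outcomes — {1/0/0, 1/0/1, 1/1/0, 1/1/1, 1/2/0, 1/2/1, 2/0/0, 2/0/1, 2/1/0, 2/1/1, 2/2/1}
TSO: 11 outcomes — {1/0/0, 1/0/1, 1/1/0, 1/1/1, 1/2/0, 1/2/1, 2/0/0, 2/0/1, 2/1/0, 2/1/1, 2/2/1}
PSO: 12 outcomes — {1/0/0, 1/0/1, 1/1/0, 1/1/1, 1/2/0, 1/2/1, 2/0/0, 2/0/1, 2/1/0, 2/1/1, 2/2/0, 2/2/1}
target 2/2/0 ∈ {PSO}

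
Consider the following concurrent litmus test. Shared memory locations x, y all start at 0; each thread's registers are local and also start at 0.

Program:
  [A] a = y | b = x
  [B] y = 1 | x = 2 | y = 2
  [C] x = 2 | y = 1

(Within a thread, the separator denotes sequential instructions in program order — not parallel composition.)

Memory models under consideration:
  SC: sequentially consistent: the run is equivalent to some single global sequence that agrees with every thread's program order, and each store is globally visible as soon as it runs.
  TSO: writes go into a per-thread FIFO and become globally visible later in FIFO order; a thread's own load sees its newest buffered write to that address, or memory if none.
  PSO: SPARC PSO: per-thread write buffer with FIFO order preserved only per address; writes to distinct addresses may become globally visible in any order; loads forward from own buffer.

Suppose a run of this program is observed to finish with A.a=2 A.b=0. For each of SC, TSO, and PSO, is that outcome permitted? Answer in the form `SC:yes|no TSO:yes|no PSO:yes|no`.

SC:no TSO:no PSO:yes

outcome vector order: (A.a,A.b)
[SC] allowed = {<0 0> <0 2> <1 0> <1 2> <2 2>}
[TSO] allowed = {<0 0> <0 2> <1 0> <1 2> <2 2>}
[PSO] allowed = {<0 0> <0 2> <1 0> <1 2> <2 0> <2 2>}
target <2 0> ∈ {PSO}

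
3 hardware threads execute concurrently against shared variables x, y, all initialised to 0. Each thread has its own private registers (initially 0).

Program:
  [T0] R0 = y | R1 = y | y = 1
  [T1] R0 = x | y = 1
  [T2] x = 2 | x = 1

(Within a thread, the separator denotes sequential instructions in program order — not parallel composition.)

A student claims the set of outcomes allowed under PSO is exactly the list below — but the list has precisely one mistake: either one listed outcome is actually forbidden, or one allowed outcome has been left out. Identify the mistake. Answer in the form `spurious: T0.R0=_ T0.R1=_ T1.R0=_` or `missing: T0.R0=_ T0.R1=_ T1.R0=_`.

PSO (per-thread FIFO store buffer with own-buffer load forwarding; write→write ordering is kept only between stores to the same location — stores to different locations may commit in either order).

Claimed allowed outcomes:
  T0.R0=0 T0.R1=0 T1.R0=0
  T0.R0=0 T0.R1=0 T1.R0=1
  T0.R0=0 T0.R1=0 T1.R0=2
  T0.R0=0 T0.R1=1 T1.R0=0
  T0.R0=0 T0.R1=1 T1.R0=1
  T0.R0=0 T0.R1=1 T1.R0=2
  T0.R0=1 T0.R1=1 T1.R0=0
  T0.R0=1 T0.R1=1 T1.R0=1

outcome vector order: (T0.R0,T0.R1,T1.R0)
PSO: 9 outcomes — {0/0/0; 0/0/1; 0/0/2; 0/1/0; 0/1/1; 0/1/2; 1/1/0; 1/1/1; 1/1/2}
PSO∖claimed = {1/1/2}

missing: T0.R0=1 T0.R1=1 T1.R0=2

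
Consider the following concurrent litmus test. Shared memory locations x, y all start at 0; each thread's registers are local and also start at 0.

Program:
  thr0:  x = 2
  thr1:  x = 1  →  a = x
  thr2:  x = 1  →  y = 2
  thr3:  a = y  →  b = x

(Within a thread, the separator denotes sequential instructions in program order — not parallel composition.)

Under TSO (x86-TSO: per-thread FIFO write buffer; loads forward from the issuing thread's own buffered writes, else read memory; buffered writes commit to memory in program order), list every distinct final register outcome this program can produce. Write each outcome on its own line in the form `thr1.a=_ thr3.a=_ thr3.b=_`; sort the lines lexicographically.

outcome vector order: (thr1.a,thr3.a,thr3.b)
|TSO outcomes| = 10

thr1.a=1 thr3.a=0 thr3.b=0
thr1.a=1 thr3.a=0 thr3.b=1
thr1.a=1 thr3.a=0 thr3.b=2
thr1.a=1 thr3.a=2 thr3.b=1
thr1.a=1 thr3.a=2 thr3.b=2
thr1.a=2 thr3.a=0 thr3.b=0
thr1.a=2 thr3.a=0 thr3.b=1
thr1.a=2 thr3.a=0 thr3.b=2
thr1.a=2 thr3.a=2 thr3.b=1
thr1.a=2 thr3.a=2 thr3.b=2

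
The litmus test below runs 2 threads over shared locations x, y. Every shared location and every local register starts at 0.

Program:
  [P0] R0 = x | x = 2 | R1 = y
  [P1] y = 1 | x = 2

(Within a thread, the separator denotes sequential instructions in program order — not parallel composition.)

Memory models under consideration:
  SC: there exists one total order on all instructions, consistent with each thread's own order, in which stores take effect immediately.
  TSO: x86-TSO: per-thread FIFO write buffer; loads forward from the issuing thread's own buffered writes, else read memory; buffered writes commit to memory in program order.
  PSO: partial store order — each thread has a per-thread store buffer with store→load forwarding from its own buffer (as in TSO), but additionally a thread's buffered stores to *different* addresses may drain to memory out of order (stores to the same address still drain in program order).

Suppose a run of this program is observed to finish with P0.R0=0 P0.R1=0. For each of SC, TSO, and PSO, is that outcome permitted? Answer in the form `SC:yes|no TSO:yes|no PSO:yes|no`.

SC:yes TSO:yes PSO:yes

outcome vector order: (P0.R0,P0.R1)
under SC → 0/0; 0/1; 2/1
under TSO → 0/0; 0/1; 2/1
under PSO → 0/0; 0/1; 2/0; 2/1
target 0/0 ∈ {SC,TSO,PSO}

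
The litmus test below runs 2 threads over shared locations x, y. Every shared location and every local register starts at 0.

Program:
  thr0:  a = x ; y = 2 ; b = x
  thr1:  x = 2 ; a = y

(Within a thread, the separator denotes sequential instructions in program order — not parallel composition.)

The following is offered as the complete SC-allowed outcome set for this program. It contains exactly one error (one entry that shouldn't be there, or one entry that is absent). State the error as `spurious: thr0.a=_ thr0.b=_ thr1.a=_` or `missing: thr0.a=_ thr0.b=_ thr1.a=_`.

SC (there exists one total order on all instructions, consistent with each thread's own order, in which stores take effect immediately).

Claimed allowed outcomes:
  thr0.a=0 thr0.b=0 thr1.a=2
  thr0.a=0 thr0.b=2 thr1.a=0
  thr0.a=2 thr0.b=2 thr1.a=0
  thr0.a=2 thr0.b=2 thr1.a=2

outcome vector order: (thr0.a,thr0.b,thr1.a)
SC: 5 outcomes — {0/0/2 0/2/0 0/2/2 2/2/0 2/2/2}
SC∖claimed = {0/2/2}

missing: thr0.a=0 thr0.b=2 thr1.a=2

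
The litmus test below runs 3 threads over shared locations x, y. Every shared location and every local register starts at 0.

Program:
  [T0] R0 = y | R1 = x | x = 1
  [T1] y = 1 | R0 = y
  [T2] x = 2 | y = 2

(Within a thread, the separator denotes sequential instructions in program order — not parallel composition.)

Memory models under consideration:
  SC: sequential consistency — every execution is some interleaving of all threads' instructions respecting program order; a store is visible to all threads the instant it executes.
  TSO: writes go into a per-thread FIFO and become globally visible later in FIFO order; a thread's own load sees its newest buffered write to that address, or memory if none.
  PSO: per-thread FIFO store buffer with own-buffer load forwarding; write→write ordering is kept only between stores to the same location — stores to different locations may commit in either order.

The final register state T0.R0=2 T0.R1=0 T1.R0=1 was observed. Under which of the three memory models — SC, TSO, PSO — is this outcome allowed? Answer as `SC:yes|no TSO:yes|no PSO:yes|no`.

SC:no TSO:no PSO:yes

outcome vector order: (T0.R0,T0.R1,T1.R0)
SC: 10 outcomes — {(0,0,1) (0,0,2) (0,2,1) (0,2,2) (1,0,1) (1,0,2) (1,2,1) (1,2,2) (2,2,1) (2,2,2)}
TSO: 10 outcomes — {(0,0,1) (0,0,2) (0,2,1) (0,2,2) (1,0,1) (1,0,2) (1,2,1) (1,2,2) (2,2,1) (2,2,2)}
PSO: 12 outcomes — {(0,0,1) (0,0,2) (0,2,1) (0,2,2) (1,0,1) (1,0,2) (1,2,1) (1,2,2) (2,0,1) (2,0,2) (2,2,1) (2,2,2)}
target (2,0,1) ∈ {PSO}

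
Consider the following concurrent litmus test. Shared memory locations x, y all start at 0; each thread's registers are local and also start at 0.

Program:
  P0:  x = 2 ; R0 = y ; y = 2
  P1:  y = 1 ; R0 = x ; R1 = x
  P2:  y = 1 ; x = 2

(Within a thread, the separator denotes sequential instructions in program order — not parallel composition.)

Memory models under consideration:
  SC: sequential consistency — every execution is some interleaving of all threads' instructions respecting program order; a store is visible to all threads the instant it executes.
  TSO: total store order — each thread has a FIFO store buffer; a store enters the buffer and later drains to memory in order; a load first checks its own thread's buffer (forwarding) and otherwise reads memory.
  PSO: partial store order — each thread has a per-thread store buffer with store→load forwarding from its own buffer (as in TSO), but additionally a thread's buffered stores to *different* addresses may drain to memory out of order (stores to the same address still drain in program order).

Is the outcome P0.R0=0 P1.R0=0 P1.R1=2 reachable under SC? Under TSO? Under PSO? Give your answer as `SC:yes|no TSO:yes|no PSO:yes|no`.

outcome vector order: (P0.R0,P1.R0,P1.R1)
SC (4): 0/2/2, 1/0/0, 1/0/2, 1/2/2
TSO (6): 0/0/0, 0/0/2, 0/2/2, 1/0/0, 1/0/2, 1/2/2
PSO (6): 0/0/0, 0/0/2, 0/2/2, 1/0/0, 1/0/2, 1/2/2
target 0/0/2 ∈ {TSO,PSO}

SC:no TSO:yes PSO:yes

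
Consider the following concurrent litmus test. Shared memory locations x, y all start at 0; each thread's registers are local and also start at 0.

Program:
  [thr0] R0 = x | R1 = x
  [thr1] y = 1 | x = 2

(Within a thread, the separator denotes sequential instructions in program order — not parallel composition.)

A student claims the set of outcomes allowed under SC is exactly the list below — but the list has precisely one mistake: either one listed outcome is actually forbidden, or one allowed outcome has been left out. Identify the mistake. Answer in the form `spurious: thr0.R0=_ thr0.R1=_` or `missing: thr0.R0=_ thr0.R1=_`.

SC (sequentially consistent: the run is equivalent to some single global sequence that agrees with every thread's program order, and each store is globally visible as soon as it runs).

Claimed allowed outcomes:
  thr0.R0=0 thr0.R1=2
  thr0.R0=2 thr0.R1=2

outcome vector order: (thr0.R0,thr0.R1)
SC (3): (0,0), (0,2), (2,2)
SC∖claimed = {(0,0)}

missing: thr0.R0=0 thr0.R1=0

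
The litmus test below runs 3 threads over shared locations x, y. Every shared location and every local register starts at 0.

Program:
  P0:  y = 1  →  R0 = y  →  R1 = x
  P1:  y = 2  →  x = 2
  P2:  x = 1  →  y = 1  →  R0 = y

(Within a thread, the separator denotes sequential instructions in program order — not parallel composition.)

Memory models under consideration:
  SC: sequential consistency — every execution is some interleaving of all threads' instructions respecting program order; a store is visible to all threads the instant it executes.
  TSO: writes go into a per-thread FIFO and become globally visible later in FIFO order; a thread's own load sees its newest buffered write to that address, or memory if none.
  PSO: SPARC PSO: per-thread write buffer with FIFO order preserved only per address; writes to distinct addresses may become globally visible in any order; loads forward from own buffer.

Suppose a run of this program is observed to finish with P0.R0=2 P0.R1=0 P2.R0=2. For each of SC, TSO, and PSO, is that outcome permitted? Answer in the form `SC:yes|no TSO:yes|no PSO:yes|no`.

outcome vector order: (P0.R0,P0.R1,P2.R0)
SC (11): (1,0,1); (1,0,2); (1,1,1); (1,1,2); (1,2,1); (1,2,2); (2,0,1); (2,1,1); (2,1,2); (2,2,1); (2,2,2)
TSO (11): (1,0,1); (1,0,2); (1,1,1); (1,1,2); (1,2,1); (1,2,2); (2,0,1); (2,1,1); (2,1,2); (2,2,1); (2,2,2)
PSO (12): (1,0,1); (1,0,2); (1,1,1); (1,1,2); (1,2,1); (1,2,2); (2,0,1); (2,0,2); (2,1,1); (2,1,2); (2,2,1); (2,2,2)
target (2,0,2) ∈ {PSO}

SC:no TSO:no PSO:yes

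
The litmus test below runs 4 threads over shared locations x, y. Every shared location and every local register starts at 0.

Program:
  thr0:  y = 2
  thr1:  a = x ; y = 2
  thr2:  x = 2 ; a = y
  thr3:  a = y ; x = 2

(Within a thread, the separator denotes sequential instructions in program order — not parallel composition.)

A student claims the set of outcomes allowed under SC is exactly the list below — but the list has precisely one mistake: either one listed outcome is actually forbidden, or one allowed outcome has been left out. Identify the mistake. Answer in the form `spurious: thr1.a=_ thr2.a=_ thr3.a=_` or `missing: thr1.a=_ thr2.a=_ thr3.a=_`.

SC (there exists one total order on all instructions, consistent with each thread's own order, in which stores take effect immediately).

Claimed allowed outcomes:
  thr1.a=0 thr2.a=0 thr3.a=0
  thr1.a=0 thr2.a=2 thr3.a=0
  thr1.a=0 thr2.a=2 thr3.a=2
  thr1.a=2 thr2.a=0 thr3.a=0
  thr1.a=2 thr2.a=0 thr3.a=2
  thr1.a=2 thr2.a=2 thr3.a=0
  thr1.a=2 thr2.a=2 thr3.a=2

missing: thr1.a=0 thr2.a=0 thr3.a=2

outcome vector order: (thr1.a,thr2.a,thr3.a)
SC: 8 outcomes — {<0 0 0>; <0 0 2>; <0 2 0>; <0 2 2>; <2 0 0>; <2 0 2>; <2 2 0>; <2 2 2>}
SC∖claimed = {<0 0 2>}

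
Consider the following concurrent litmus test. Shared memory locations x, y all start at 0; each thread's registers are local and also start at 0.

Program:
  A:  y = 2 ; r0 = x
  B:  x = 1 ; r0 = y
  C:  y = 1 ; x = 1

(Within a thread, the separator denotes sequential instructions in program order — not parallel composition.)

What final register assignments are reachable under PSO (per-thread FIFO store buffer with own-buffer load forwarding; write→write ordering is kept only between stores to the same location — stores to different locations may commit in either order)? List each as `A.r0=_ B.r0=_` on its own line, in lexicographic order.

outcome vector order: (A.r0,B.r0)
|PSO outcomes| = 6

A.r0=0 B.r0=0
A.r0=0 B.r0=1
A.r0=0 B.r0=2
A.r0=1 B.r0=0
A.r0=1 B.r0=1
A.r0=1 B.r0=2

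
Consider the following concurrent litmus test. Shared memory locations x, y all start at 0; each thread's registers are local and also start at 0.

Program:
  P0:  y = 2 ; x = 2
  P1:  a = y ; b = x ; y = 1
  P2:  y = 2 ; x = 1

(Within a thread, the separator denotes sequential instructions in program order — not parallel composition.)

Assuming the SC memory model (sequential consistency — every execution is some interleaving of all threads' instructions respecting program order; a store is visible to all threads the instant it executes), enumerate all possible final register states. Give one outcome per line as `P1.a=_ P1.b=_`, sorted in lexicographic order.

P1.a=0 P1.b=0
P1.a=0 P1.b=1
P1.a=0 P1.b=2
P1.a=2 P1.b=0
P1.a=2 P1.b=1
P1.a=2 P1.b=2

outcome vector order: (P1.a,P1.b)
|SC outcomes| = 6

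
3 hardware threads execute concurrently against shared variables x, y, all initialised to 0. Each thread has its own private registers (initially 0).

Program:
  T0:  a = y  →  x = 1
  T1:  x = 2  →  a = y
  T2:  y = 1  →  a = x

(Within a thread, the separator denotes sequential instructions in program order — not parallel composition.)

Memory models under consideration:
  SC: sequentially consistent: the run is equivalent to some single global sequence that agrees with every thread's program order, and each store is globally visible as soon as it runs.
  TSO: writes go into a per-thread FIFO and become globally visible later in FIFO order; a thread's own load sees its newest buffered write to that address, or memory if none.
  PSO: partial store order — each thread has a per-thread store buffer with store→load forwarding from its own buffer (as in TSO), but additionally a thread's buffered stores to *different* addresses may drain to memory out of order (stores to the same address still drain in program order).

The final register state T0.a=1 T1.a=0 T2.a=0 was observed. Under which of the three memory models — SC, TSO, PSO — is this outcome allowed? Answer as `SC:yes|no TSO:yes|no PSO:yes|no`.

SC:no TSO:yes PSO:yes

outcome vector order: (T0.a,T1.a,T2.a)
SC (10): 001 002 010 011 012 101 102 110 111 112
TSO (12): 000 001 002 010 011 012 100 101 102 110 111 112
PSO (12): 000 001 002 010 011 012 100 101 102 110 111 112
target 100 ∈ {TSO,PSO}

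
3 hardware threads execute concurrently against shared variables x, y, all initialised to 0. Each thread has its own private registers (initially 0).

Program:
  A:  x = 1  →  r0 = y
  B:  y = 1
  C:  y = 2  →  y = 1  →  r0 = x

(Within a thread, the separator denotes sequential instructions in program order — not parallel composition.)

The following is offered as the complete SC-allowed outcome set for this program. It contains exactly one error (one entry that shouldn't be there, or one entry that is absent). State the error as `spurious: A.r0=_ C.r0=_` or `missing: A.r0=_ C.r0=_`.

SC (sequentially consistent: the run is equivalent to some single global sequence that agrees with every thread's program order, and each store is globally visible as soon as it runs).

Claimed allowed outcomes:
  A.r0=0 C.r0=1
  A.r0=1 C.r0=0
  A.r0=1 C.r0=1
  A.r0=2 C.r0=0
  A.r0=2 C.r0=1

outcome vector order: (A.r0,C.r0)
SC: 4 outcomes — {(0,1), (1,0), (1,1), (2,1)}
claimed∖SC = {(2,0)}

spurious: A.r0=2 C.r0=0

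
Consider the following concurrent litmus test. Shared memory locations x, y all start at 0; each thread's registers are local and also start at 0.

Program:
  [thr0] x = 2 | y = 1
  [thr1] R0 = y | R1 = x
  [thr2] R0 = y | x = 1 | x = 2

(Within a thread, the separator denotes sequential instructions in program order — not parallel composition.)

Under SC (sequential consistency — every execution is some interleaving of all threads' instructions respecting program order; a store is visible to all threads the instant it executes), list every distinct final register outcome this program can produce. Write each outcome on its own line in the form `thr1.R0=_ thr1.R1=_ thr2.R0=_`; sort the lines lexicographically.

thr1.R0=0 thr1.R1=0 thr2.R0=0
thr1.R0=0 thr1.R1=0 thr2.R0=1
thr1.R0=0 thr1.R1=1 thr2.R0=0
thr1.R0=0 thr1.R1=1 thr2.R0=1
thr1.R0=0 thr1.R1=2 thr2.R0=0
thr1.R0=0 thr1.R1=2 thr2.R0=1
thr1.R0=1 thr1.R1=1 thr2.R0=0
thr1.R0=1 thr1.R1=1 thr2.R0=1
thr1.R0=1 thr1.R1=2 thr2.R0=0
thr1.R0=1 thr1.R1=2 thr2.R0=1

outcome vector order: (thr1.R0,thr1.R1,thr2.R0)
|SC outcomes| = 10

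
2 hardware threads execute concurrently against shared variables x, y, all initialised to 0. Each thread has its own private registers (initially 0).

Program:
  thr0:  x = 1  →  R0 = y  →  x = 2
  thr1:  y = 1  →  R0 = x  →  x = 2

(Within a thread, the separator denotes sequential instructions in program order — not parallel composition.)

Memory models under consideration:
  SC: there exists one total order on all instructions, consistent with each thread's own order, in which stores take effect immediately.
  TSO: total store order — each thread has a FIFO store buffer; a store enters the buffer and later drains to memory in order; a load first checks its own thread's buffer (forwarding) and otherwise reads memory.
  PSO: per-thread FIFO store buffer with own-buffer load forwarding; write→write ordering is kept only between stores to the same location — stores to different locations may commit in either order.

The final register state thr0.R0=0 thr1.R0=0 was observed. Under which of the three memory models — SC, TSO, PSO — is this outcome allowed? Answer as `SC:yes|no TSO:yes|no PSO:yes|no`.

SC:no TSO:yes PSO:yes

outcome vector order: (thr0.R0,thr1.R0)
SC: 5 outcomes — {<0 1>, <0 2>, <1 0>, <1 1>, <1 2>}
TSO: 6 outcomes — {<0 0>, <0 1>, <0 2>, <1 0>, <1 1>, <1 2>}
PSO: 6 outcomes — {<0 0>, <0 1>, <0 2>, <1 0>, <1 1>, <1 2>}
target <0 0> ∈ {TSO,PSO}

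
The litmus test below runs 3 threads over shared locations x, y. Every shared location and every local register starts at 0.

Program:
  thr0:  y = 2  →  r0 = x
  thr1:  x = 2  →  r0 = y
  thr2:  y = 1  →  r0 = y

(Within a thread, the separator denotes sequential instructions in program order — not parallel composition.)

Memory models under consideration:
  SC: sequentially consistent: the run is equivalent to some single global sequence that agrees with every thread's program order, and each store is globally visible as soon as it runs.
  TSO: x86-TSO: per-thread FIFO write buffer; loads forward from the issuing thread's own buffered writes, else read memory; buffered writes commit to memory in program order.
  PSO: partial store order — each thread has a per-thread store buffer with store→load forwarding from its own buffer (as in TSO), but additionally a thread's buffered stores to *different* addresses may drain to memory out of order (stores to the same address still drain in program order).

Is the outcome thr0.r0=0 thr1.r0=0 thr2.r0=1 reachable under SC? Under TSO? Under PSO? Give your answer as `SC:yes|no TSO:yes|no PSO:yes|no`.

outcome vector order: (thr0.r0,thr1.r0,thr2.r0)
under SC → (0,1,1), (0,2,1), (0,2,2), (2,0,1), (2,0,2), (2,1,1), (2,1,2), (2,2,1), (2,2,2)
under TSO → (0,0,1), (0,0,2), (0,1,1), (0,1,2), (0,2,1), (0,2,2), (2,0,1), (2,0,2), (2,1,1), (2,1,2), (2,2,1), (2,2,2)
under PSO → (0,0,1), (0,0,2), (0,1,1), (0,1,2), (0,2,1), (0,2,2), (2,0,1), (2,0,2), (2,1,1), (2,1,2), (2,2,1), (2,2,2)
target (0,0,1) ∈ {TSO,PSO}

SC:no TSO:yes PSO:yes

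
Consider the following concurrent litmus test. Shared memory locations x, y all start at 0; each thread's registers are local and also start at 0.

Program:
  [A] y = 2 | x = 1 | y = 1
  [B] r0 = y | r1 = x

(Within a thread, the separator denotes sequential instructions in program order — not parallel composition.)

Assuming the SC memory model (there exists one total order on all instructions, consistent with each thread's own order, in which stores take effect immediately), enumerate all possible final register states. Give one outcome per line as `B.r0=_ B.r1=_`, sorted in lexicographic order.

outcome vector order: (B.r0,B.r1)
|SC outcomes| = 5

B.r0=0 B.r1=0
B.r0=0 B.r1=1
B.r0=1 B.r1=1
B.r0=2 B.r1=0
B.r0=2 B.r1=1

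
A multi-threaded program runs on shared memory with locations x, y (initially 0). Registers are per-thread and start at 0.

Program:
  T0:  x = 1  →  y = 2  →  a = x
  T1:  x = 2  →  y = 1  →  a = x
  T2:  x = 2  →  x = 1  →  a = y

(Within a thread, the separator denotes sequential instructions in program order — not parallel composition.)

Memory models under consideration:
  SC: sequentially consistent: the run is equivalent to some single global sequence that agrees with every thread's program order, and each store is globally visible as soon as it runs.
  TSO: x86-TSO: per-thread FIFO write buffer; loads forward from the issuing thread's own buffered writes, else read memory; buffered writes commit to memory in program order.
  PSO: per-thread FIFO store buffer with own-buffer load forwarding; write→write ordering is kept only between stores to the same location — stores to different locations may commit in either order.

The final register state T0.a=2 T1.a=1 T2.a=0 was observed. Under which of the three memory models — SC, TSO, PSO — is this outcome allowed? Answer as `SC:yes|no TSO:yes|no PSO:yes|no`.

outcome vector order: (T0.a,T1.a,T2.a)
[SC] allowed = {<1 1 0>; <1 1 1>; <1 1 2>; <1 2 0>; <1 2 1>; <1 2 2>; <2 1 1>; <2 1 2>; <2 2 0>; <2 2 1>; <2 2 2>}
[TSO] allowed = {<1 1 0>; <1 1 1>; <1 1 2>; <1 2 0>; <1 2 1>; <1 2 2>; <2 1 0>; <2 1 1>; <2 1 2>; <2 2 0>; <2 2 1>; <2 2 2>}
[PSO] allowed = {<1 1 0>; <1 1 1>; <1 1 2>; <1 2 0>; <1 2 1>; <1 2 2>; <2 1 0>; <2 1 1>; <2 1 2>; <2 2 0>; <2 2 1>; <2 2 2>}
target <2 1 0> ∈ {TSO,PSO}

SC:no TSO:yes PSO:yes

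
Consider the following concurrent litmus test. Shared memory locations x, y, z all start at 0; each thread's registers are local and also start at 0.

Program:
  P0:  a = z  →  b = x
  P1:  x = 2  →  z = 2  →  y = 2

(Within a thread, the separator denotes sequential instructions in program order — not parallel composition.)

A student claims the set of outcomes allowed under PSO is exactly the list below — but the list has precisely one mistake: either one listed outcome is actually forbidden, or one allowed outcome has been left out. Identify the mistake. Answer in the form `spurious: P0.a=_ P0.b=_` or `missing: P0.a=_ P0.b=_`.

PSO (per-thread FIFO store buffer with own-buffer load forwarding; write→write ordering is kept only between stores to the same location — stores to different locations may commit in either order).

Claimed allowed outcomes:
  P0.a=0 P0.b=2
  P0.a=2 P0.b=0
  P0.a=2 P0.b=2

outcome vector order: (P0.a,P0.b)
PSO: 4 outcomes — {00; 02; 20; 22}
PSO∖claimed = {00}

missing: P0.a=0 P0.b=0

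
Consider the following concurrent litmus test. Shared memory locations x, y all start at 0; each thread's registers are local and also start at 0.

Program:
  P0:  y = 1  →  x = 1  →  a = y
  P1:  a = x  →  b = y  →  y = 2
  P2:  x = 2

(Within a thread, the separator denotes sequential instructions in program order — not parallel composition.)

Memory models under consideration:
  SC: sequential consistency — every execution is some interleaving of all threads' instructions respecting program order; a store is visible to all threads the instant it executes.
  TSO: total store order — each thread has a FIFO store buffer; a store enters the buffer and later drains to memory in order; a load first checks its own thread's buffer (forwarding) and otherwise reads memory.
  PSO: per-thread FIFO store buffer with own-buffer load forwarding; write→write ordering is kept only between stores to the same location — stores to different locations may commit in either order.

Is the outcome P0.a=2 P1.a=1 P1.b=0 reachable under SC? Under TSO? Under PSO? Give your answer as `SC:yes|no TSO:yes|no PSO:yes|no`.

outcome vector order: (P0.a,P1.a,P1.b)
SC: 10 outcomes — {1/0/0, 1/0/1, 1/1/1, 1/2/0, 1/2/1, 2/0/0, 2/0/1, 2/1/1, 2/2/0, 2/2/1}
TSO: 10 outcomes — {1/0/0, 1/0/1, 1/1/1, 1/2/0, 1/2/1, 2/0/0, 2/0/1, 2/1/1, 2/2/0, 2/2/1}
PSO: 12 outcomes — {1/0/0, 1/0/1, 1/1/0, 1/1/1, 1/2/0, 1/2/1, 2/0/0, 2/0/1, 2/1/0, 2/1/1, 2/2/0, 2/2/1}
target 2/1/0 ∈ {PSO}

SC:no TSO:no PSO:yes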